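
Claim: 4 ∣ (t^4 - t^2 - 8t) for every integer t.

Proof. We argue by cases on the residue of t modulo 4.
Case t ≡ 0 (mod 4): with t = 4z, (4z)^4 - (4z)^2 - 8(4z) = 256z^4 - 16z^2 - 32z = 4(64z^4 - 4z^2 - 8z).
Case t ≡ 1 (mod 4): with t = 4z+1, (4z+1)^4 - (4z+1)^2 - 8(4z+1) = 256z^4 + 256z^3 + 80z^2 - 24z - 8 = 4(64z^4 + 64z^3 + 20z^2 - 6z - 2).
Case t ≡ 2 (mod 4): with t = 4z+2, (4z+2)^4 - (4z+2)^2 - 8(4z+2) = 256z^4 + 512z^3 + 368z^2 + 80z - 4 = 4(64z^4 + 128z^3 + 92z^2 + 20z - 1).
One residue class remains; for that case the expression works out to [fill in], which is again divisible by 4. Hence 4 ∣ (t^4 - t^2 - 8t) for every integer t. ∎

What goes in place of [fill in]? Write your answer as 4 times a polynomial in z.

The residues treated are {0, 1, 2}, so the missing case is t ≡ 3 (mod 4); write t = 4z+3.
Then (4z+3)^4 - (4z+3)^2 - 8(4z+3) = 256z^4 + 768z^3 + 848z^2 + 376z + 48 = 4(64z^4 + 192z^3 + 212z^2 + 94z + 12).

4(64z^4 + 192z^3 + 212z^2 + 94z + 12)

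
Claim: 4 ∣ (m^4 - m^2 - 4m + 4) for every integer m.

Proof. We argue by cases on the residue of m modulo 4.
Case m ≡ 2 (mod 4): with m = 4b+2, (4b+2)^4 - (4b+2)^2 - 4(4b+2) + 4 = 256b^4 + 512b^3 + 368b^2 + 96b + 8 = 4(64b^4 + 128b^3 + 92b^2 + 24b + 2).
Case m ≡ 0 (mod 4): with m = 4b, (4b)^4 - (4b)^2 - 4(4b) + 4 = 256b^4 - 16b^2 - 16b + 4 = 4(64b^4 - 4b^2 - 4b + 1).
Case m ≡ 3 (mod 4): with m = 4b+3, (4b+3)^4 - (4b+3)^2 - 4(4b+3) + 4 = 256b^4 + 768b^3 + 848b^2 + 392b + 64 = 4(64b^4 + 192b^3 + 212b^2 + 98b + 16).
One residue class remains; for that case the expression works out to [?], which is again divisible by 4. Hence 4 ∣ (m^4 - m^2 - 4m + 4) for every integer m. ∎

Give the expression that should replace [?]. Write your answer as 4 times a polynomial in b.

4(64b^4 + 64b^3 + 20b^2 - 2b)

Only m ≡ 1 (mod 4) is unaccounted for. Put m = 4b+1:
(4b+1)^4 - (4b+1)^2 - 4(4b+1) + 4 expands to 256b^4 + 256b^3 + 80b^2 - 8b,
and factoring out 4 leaves 4(64b^4 + 64b^3 + 20b^2 - 2b).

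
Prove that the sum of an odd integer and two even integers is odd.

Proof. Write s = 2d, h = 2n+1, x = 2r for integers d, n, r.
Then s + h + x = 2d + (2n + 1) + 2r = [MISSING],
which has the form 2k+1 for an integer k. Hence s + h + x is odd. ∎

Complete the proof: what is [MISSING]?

2d + (2n + 1) + 2r = 2d + 2n + 2r + 1
= 2(d + n + r) + 1.
Since d + n + r is an integer, the sum is of the form 2k+1 for an integer k.

2(d + n + r) + 1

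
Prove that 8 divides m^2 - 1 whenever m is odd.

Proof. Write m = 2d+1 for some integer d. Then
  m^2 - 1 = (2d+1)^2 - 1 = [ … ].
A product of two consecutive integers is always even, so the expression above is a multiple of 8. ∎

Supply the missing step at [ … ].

4d(d + 1)

(2d+1)^2 - 1 = 4d^2 + 4d + 1 - 1 = 4d^2 + 4d = 4d(d+1).
Since d and d+1 are consecutive, d(d+1) is even, and 4·(even) is a multiple of 8.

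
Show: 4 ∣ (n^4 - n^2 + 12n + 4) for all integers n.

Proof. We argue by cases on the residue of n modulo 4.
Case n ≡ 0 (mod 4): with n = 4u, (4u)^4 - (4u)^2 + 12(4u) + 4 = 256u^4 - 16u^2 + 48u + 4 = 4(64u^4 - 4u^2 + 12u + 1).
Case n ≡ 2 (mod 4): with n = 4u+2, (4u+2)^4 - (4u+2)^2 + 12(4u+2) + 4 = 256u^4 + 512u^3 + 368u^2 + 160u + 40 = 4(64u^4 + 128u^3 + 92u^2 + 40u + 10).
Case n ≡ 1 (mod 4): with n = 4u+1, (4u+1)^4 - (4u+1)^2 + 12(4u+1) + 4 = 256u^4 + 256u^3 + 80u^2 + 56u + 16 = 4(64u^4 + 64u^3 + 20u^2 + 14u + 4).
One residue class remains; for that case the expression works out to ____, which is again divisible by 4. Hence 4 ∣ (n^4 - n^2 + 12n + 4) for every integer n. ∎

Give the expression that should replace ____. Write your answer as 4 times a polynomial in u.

4(64u^4 + 192u^3 + 212u^2 + 114u + 28)

The residues treated are {0, 2, 1}, so the missing case is n ≡ 3 (mod 4); write n = 4u+3.
Then (4u+3)^4 - (4u+3)^2 + 12(4u+3) + 4 = 256u^4 + 768u^3 + 848u^2 + 456u + 112 = 4(64u^4 + 192u^3 + 212u^2 + 114u + 28).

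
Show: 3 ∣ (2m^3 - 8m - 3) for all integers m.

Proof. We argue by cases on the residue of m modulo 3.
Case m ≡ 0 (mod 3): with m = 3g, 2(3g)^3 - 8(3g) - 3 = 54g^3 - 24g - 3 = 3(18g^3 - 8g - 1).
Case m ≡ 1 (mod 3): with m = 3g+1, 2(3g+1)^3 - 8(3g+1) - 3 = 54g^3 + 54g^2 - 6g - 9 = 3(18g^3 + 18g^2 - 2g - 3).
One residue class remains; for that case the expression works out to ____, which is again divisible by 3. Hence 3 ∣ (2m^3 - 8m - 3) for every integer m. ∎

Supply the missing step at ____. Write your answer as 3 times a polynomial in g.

3(18g^3 + 36g^2 + 16g - 1)

Only m ≡ 2 (mod 3) is unaccounted for. Put m = 3g+2:
2(3g+2)^3 - 8(3g+2) - 3 expands to 54g^3 + 108g^2 + 48g - 3,
and factoring out 3 leaves 3(18g^3 + 36g^2 + 16g - 1).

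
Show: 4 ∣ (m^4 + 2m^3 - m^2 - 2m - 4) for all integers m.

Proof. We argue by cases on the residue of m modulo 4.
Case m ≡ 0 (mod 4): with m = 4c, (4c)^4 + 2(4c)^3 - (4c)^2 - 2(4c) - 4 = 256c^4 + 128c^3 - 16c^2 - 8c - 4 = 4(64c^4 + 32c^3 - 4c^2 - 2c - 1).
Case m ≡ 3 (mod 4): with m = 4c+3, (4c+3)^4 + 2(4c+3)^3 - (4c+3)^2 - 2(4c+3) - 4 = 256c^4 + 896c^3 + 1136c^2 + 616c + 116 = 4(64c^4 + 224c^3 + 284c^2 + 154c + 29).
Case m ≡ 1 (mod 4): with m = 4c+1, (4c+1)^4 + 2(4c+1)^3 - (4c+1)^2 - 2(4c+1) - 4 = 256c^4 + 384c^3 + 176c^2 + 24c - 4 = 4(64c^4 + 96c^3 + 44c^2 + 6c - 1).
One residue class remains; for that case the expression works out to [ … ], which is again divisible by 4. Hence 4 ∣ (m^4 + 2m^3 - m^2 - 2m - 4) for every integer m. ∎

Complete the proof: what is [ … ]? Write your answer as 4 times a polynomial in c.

Only m ≡ 2 (mod 4) is unaccounted for. Put m = 4c+2:
(4c+2)^4 + 2(4c+2)^3 - (4c+2)^2 - 2(4c+2) - 4 expands to 256c^4 + 640c^3 + 560c^2 + 200c + 20,
and factoring out 4 leaves 4(64c^4 + 160c^3 + 140c^2 + 50c + 5).

4(64c^4 + 160c^3 + 140c^2 + 50c + 5)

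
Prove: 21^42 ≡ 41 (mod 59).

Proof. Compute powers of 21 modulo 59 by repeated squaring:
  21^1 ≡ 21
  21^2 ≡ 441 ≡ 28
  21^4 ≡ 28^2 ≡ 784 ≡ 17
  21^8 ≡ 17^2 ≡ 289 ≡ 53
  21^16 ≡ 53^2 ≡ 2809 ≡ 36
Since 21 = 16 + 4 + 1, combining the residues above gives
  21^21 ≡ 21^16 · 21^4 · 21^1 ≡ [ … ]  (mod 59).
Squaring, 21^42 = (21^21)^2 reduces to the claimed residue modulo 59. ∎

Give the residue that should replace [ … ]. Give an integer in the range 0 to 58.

Multiply the listed residues: 36 · 17 · 21 = 612 → 12852.
Reducing modulo 59: 12852 = 217·59 + 49, so 21^21 ≡ 49.

49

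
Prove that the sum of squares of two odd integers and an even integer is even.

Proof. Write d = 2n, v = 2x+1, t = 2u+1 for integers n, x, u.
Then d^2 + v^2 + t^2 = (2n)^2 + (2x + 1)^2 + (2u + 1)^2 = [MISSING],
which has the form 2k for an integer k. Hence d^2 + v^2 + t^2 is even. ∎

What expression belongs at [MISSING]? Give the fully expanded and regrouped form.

Expanding: (2n)^2 + (2x + 1)^2 + (2u + 1)^2 = 4n^2 + 4u^2 + 4u + 4x^2 + 4x + 2.
Every term is even; pulling out the factor of 2 gives 2(2n^2 + 2u^2 + 2u + 2x^2 + 2x + 1).

2(2n^2 + 2u^2 + 2u + 2x^2 + 2x + 1)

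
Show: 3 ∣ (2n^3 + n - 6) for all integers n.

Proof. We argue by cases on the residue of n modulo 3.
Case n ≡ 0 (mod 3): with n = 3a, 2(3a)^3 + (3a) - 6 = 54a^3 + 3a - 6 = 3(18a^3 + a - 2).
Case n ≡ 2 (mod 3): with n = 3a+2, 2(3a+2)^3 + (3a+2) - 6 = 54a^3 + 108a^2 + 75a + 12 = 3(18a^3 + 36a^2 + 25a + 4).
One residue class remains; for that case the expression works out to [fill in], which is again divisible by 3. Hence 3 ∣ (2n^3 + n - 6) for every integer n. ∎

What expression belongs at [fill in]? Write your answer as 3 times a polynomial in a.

The residues treated are {0, 2}, so the missing case is n ≡ 1 (mod 3); write n = 3a+1.
Then 2(3a+1)^3 + (3a+1) - 6 = 54a^3 + 54a^2 + 21a - 3 = 3(18a^3 + 18a^2 + 7a - 1).

3(18a^3 + 18a^2 + 7a - 1)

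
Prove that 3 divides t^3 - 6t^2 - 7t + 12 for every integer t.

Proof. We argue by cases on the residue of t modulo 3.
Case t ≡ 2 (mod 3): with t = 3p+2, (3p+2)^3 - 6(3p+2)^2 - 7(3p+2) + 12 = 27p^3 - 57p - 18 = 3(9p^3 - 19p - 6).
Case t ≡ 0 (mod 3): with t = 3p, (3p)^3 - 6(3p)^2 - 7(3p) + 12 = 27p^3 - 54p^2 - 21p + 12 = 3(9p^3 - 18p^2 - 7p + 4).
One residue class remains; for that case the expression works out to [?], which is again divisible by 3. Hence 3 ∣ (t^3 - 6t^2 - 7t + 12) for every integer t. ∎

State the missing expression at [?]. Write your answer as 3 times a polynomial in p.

3(9p^3 - 9p^2 - 16p)

The residues treated are {2, 0}, so the missing case is t ≡ 1 (mod 3); write t = 3p+1.
Then (3p+1)^3 - 6(3p+1)^2 - 7(3p+1) + 12 = 27p^3 - 27p^2 - 48p = 3(9p^3 - 9p^2 - 16p).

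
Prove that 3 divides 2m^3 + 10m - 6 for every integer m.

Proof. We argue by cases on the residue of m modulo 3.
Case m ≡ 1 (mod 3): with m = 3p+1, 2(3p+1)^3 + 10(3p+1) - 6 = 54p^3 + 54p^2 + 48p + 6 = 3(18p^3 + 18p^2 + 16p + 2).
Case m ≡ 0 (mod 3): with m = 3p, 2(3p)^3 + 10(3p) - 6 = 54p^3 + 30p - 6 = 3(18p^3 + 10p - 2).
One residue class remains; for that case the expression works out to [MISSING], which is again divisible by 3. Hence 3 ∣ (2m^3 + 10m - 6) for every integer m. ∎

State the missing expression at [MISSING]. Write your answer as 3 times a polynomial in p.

The residues treated are {1, 0}, so the missing case is m ≡ 2 (mod 3); write m = 3p+2.
Then 2(3p+2)^3 + 10(3p+2) - 6 = 54p^3 + 108p^2 + 102p + 30 = 3(18p^3 + 36p^2 + 34p + 10).

3(18p^3 + 36p^2 + 34p + 10)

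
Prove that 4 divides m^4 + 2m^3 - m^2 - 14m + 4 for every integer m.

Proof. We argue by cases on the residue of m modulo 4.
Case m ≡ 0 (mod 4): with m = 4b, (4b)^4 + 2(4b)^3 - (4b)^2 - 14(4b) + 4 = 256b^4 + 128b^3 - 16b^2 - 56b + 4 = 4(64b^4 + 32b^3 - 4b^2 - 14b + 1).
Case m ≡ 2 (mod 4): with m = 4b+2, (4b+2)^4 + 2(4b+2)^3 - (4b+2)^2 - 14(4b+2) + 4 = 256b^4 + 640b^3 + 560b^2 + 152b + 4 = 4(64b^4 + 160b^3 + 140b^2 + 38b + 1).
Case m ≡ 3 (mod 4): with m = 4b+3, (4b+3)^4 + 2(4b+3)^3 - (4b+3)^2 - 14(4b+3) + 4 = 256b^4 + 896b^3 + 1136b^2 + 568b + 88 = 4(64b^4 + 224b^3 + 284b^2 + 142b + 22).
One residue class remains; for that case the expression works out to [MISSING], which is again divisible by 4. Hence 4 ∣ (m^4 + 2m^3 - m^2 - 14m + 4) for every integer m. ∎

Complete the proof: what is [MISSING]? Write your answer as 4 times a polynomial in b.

4(64b^4 + 96b^3 + 44b^2 - 6b - 2)

The residues treated are {0, 2, 3}, so the missing case is m ≡ 1 (mod 4); write m = 4b+1.
Then (4b+1)^4 + 2(4b+1)^3 - (4b+1)^2 - 14(4b+1) + 4 = 256b^4 + 384b^3 + 176b^2 - 24b - 8 = 4(64b^4 + 96b^3 + 44b^2 - 6b - 2).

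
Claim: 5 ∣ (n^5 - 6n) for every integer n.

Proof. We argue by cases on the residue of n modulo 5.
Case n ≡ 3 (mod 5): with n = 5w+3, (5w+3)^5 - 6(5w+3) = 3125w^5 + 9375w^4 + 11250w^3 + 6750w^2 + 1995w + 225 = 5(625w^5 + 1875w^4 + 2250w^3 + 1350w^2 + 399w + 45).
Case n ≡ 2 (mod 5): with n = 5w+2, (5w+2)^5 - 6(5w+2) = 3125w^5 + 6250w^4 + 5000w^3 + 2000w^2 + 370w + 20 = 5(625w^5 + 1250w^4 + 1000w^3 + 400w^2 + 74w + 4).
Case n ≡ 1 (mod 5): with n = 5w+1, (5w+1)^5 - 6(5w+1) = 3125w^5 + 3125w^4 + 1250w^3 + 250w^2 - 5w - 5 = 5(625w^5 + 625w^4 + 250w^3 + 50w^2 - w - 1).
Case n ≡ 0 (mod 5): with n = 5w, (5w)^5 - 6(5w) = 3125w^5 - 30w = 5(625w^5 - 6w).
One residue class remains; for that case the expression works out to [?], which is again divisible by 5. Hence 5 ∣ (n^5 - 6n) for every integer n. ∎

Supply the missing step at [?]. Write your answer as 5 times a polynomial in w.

5(625w^5 + 2500w^4 + 4000w^3 + 3200w^2 + 1274w + 200)

The residues treated are {3, 2, 1, 0}, so the missing case is n ≡ 4 (mod 5); write n = 5w+4.
Then (5w+4)^5 - 6(5w+4) = 3125w^5 + 12500w^4 + 20000w^3 + 16000w^2 + 6370w + 1000 = 5(625w^5 + 2500w^4 + 4000w^3 + 3200w^2 + 1274w + 200).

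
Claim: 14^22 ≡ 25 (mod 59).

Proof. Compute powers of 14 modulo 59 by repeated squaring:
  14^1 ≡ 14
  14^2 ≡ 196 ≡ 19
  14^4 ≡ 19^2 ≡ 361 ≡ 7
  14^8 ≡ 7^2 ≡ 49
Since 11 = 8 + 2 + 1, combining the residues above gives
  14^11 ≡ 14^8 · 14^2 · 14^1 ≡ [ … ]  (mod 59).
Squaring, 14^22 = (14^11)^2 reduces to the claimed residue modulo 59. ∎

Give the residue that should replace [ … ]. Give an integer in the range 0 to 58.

54

Multiply the listed residues: 49 · 19 · 14 = 931 → 13034.
Reducing modulo 59: 13034 = 220·59 + 54, so 14^11 ≡ 54.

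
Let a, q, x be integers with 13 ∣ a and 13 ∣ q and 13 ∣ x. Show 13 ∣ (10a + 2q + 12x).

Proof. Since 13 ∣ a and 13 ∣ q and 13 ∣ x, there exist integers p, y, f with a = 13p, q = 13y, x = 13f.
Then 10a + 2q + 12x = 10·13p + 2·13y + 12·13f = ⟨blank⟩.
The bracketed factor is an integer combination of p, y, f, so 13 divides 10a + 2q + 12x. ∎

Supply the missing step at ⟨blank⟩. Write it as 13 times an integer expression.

13(12f + 10p + 2y)

Pull the common 13 out of every term: 10·13p + 2·13y + 12·13f = 13(12f + 10p + 2y).
12f + 10p + 2y is an integer, which exhibits the divisibility.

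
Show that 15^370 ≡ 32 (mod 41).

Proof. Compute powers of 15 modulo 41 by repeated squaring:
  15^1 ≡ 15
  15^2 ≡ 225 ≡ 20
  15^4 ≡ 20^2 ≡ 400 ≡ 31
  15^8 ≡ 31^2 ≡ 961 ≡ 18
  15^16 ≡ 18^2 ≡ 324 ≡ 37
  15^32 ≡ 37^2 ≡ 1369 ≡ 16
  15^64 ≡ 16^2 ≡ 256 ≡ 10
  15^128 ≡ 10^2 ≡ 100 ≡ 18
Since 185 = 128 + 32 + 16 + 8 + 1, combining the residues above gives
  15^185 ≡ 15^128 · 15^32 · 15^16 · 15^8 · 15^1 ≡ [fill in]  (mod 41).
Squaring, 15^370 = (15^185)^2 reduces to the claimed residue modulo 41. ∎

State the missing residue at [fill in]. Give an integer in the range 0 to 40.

27

Multiply the listed residues: 18 · 16 · 37 · 18 · 15 = 288 → 10656 → 191808 → 2877120.
Reducing modulo 41: 2877120 = 70173·41 + 27, so 15^185 ≡ 27.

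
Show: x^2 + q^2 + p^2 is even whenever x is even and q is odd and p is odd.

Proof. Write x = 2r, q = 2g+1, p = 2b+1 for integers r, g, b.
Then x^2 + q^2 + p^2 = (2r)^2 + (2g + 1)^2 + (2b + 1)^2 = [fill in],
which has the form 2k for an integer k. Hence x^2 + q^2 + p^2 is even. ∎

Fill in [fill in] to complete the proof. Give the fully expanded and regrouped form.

2(2b^2 + 2b + 2g^2 + 2g + 2r^2 + 1)

Expanding: (2r)^2 + (2g + 1)^2 + (2b + 1)^2 = 4b^2 + 4b + 4g^2 + 4g + 4r^2 + 2.
Every term is even; pulling out the factor of 2 gives 2(2b^2 + 2b + 2g^2 + 2g + 2r^2 + 1).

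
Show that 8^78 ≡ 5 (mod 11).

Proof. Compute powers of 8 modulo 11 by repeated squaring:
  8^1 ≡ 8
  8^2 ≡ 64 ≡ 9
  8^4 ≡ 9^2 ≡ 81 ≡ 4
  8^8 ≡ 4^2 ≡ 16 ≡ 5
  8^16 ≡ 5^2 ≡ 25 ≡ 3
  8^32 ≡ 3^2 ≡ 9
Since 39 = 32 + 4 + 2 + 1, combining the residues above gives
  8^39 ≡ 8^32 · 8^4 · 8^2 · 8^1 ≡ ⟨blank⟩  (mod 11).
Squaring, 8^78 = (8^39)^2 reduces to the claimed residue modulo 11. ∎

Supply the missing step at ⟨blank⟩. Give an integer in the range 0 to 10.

8^32 · 8^4 · 8^2 · 8^1 ≡ 9 · 4 · 9 · 8 = 2592.
2592 mod 11 = 7, so 8^39 ≡ 7 (mod 11).

7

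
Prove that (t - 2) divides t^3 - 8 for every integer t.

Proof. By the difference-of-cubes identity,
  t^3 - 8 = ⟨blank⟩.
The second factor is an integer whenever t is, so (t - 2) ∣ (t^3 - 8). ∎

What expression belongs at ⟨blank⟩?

(t - 2)(t^2 + 2t + 4)

Polynomial division of t^3 - 8 by t - 2 leaves remainder 0 and quotient t^2 + 2t + 4.
Hence t^3 - 8 = (t - 2)(t^2 + 2t + 4).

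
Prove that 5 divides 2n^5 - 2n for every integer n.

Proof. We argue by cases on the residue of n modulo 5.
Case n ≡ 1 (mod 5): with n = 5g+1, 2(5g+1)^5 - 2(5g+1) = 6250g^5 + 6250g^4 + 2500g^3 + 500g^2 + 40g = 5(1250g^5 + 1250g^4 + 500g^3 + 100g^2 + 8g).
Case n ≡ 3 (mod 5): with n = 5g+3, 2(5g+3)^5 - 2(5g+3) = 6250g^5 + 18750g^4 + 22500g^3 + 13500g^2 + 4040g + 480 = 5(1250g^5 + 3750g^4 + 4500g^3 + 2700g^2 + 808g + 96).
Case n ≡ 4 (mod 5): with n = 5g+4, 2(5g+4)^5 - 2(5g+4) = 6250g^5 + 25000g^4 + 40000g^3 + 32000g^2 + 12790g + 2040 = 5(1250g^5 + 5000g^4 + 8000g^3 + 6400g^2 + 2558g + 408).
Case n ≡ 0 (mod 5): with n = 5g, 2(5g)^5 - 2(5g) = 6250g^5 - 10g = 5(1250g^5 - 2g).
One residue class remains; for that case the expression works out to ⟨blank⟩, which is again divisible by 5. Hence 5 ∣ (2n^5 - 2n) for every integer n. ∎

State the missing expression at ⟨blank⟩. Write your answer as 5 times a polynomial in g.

The residues treated are {1, 3, 4, 0}, so the missing case is n ≡ 2 (mod 5); write n = 5g+2.
Then 2(5g+2)^5 - 2(5g+2) = 6250g^5 + 12500g^4 + 10000g^3 + 4000g^2 + 790g + 60 = 5(1250g^5 + 2500g^4 + 2000g^3 + 800g^2 + 158g + 12).

5(1250g^5 + 2500g^4 + 2000g^3 + 800g^2 + 158g + 12)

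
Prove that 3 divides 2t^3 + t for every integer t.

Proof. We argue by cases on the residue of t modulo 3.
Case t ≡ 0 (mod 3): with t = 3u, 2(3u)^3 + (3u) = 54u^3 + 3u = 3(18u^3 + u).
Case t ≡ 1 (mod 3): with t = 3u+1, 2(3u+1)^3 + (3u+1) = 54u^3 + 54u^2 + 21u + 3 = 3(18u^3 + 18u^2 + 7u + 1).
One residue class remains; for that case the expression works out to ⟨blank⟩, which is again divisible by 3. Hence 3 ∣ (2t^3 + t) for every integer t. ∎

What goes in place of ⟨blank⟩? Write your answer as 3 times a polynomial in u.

3(18u^3 + 36u^2 + 25u + 6)

Only t ≡ 2 (mod 3) is unaccounted for. Put t = 3u+2:
2(3u+2)^3 + (3u+2) expands to 54u^3 + 108u^2 + 75u + 18,
and factoring out 3 leaves 3(18u^3 + 36u^2 + 25u + 6).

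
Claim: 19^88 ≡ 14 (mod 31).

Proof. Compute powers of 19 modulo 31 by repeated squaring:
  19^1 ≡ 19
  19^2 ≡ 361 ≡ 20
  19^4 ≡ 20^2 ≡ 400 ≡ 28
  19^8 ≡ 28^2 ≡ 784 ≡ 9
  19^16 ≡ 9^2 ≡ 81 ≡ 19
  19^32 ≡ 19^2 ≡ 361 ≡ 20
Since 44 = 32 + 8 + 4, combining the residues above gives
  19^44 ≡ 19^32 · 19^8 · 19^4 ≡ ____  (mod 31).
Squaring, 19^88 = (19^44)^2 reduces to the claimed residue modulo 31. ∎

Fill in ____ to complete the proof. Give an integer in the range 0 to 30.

19^32 · 19^8 · 19^4 ≡ 20 · 9 · 28 = 5040.
5040 mod 31 = 18, so 19^44 ≡ 18 (mod 31).

18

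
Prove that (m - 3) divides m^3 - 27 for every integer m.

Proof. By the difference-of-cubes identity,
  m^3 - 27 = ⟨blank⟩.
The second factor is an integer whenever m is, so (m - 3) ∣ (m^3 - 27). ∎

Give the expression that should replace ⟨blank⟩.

(m - 3)(m^2 + 3m + 9)

Polynomial division of m^3 - 27 by m - 3 leaves remainder 0 and quotient m^2 + 3m + 9.
Hence m^3 - 27 = (m - 3)(m^2 + 3m + 9).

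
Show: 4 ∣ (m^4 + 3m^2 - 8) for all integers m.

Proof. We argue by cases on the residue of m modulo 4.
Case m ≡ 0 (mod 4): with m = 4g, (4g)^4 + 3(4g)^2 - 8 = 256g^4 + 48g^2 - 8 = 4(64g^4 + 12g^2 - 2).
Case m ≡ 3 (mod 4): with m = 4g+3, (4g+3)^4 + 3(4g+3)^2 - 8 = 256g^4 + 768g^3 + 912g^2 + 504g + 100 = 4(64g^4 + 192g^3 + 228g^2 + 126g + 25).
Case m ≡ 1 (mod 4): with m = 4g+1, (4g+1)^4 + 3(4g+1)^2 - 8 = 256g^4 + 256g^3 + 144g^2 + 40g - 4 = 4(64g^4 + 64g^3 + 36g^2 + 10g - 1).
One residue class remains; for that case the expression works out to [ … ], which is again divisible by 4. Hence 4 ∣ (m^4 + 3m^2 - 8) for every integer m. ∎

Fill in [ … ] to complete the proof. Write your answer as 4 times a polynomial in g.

4(64g^4 + 128g^3 + 108g^2 + 44g + 5)

The residues treated are {0, 3, 1}, so the missing case is m ≡ 2 (mod 4); write m = 4g+2.
Then (4g+2)^4 + 3(4g+2)^2 - 8 = 256g^4 + 512g^3 + 432g^2 + 176g + 20 = 4(64g^4 + 128g^3 + 108g^2 + 44g + 5).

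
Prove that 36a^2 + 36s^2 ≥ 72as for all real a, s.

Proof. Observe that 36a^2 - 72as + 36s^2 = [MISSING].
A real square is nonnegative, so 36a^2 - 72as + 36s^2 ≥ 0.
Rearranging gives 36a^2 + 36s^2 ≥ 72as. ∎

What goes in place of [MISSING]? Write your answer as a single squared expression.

The leading and trailing coefficients are 6^2 and 6^2, and 72 = 2·6·6, so the trinomial is (6a - 6s)^2.
Hence 36a^2 - 72as + 36s^2 ≥ 0.

(6a - 6s)^2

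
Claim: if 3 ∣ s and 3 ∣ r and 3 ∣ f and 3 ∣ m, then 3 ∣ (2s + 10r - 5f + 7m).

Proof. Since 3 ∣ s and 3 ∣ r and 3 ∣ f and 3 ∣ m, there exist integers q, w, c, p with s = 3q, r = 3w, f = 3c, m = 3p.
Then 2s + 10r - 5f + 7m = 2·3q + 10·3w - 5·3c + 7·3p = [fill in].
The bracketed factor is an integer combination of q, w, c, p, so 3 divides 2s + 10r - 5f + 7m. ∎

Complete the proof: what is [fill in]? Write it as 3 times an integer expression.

3(-5c + 7p + 2q + 10w)

Each term has a factor of 3: 2·3q + 10·3w - 5·3c + 7·3p = 3·(-5c + 7p + 2q + 10w).
Since -5c + 7p + 2q + 10w is an integer, 3 ∣ (2s + 10r - 5f + 7m).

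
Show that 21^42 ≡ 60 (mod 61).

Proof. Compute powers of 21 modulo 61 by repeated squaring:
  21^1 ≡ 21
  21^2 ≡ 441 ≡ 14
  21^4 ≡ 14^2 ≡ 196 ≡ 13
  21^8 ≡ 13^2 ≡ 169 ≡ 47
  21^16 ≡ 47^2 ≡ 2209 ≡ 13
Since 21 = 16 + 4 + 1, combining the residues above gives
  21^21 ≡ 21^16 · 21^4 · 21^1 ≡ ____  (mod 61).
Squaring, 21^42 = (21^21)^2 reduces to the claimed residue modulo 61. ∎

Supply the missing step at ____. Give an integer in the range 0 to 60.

21^16 · 21^4 · 21^1 ≡ 13 · 13 · 21 = 3549.
3549 mod 61 = 11, so 21^21 ≡ 11 (mod 61).

11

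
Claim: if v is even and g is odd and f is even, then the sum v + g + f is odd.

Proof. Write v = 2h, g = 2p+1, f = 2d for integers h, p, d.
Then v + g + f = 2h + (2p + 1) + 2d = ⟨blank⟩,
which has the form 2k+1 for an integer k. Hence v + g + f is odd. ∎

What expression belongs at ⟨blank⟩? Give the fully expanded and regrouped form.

2h + (2p + 1) + 2d = 2d + 2h + 2p + 1
= 2(d + h + p) + 1.
Since d + h + p is an integer, the sum is of the form 2k+1 for an integer k.

2(d + h + p) + 1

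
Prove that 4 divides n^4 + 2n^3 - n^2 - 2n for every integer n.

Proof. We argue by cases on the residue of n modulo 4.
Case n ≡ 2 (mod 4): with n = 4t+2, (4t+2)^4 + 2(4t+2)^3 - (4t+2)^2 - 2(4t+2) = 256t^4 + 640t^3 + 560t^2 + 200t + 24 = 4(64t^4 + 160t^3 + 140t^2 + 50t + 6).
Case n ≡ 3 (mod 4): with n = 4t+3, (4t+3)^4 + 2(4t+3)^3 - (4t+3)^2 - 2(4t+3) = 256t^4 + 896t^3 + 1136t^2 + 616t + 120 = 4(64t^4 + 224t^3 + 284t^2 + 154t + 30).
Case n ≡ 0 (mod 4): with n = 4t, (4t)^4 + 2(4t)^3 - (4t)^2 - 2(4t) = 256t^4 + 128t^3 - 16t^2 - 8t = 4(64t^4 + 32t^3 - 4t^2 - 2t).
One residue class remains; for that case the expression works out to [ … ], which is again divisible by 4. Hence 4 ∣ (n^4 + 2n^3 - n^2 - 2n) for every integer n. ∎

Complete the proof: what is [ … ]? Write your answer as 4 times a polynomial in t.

4(64t^4 + 96t^3 + 44t^2 + 6t)

Only n ≡ 1 (mod 4) is unaccounted for. Put n = 4t+1:
(4t+1)^4 + 2(4t+1)^3 - (4t+1)^2 - 2(4t+1) expands to 256t^4 + 384t^3 + 176t^2 + 24t,
and factoring out 4 leaves 4(64t^4 + 96t^3 + 44t^2 + 6t).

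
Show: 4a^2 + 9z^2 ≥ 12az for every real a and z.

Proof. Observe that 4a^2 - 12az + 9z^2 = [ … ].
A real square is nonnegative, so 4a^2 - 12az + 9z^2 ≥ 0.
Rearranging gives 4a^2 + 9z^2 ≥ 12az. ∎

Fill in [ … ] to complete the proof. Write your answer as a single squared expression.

(2a - 3z)^2

The leading and trailing coefficients are 2^2 and 3^2, and 12 = 2·2·3, so the trinomial is (2a - 3z)^2.
Hence 4a^2 - 12az + 9z^2 ≥ 0.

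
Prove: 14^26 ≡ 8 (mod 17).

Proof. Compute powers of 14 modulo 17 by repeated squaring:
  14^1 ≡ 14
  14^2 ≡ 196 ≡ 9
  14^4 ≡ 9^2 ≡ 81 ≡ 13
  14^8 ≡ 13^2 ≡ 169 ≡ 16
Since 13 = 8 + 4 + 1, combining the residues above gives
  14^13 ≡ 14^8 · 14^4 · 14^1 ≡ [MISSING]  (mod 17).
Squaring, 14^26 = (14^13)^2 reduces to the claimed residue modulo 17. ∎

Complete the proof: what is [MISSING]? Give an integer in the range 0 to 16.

5

14^8 · 14^4 · 14^1 ≡ 16 · 13 · 14 = 2912.
2912 mod 17 = 5, so 14^13 ≡ 5 (mod 17).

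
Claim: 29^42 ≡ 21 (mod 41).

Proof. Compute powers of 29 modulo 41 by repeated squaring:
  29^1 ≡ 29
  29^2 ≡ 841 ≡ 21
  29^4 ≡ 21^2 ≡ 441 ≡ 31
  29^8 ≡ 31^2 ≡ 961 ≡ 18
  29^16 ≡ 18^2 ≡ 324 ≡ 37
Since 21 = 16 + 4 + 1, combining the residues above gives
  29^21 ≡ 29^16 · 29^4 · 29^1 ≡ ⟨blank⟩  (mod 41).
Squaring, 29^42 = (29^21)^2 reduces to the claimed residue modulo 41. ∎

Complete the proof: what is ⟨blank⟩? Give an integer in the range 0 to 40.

Multiply the listed residues: 37 · 31 · 29 = 1147 → 33263.
Reducing modulo 41: 33263 = 811·41 + 12, so 29^21 ≡ 12.

12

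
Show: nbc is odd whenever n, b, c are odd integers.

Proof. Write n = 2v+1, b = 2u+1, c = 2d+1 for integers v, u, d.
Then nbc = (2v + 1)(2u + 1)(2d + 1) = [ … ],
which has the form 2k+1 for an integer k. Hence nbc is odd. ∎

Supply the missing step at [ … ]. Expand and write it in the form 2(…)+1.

Expanding: (2v + 1)(2u + 1)(2d + 1) = 8duv + 4du + 4dv + 2d + 4uv + 2u + 2v + 1.
Every term except the constant is even, so this is 2(4duv + 2du + 2dv + d + 2uv + u + v) + 1,
and 4duv + 2du + 2dv + d + 2uv + u + v ∈ ℤ gives the required form.

2(4duv + 2du + 2dv + d + 2uv + u + v) + 1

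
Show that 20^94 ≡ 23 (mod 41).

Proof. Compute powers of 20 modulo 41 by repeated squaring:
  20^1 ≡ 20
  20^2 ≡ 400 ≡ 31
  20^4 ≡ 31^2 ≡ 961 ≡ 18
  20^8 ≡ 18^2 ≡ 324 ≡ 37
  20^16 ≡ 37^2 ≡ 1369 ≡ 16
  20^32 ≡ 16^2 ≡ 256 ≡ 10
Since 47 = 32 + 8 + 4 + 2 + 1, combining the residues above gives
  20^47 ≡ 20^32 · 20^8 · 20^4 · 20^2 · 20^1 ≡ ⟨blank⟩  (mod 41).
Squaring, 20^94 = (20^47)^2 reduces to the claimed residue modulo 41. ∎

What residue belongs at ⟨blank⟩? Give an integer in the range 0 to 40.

20^32 · 20^8 · 20^4 · 20^2 · 20^1 ≡ 10 · 37 · 18 · 31 · 20 = 4129200.
4129200 mod 41 = 8, so 20^47 ≡ 8 (mod 41).

8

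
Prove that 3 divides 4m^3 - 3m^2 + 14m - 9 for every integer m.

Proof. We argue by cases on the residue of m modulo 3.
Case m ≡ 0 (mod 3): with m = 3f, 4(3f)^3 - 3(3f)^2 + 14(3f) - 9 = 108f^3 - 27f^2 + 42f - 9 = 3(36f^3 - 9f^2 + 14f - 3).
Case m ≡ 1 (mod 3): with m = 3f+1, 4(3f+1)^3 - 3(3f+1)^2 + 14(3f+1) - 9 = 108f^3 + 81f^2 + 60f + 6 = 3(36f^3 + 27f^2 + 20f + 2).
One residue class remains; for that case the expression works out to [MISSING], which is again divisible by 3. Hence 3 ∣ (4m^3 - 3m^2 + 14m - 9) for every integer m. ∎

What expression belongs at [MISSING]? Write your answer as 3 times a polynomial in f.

The residues treated are {0, 1}, so the missing case is m ≡ 2 (mod 3); write m = 3f+2.
Then 4(3f+2)^3 - 3(3f+2)^2 + 14(3f+2) - 9 = 108f^3 + 189f^2 + 150f + 39 = 3(36f^3 + 63f^2 + 50f + 13).

3(36f^3 + 63f^2 + 50f + 13)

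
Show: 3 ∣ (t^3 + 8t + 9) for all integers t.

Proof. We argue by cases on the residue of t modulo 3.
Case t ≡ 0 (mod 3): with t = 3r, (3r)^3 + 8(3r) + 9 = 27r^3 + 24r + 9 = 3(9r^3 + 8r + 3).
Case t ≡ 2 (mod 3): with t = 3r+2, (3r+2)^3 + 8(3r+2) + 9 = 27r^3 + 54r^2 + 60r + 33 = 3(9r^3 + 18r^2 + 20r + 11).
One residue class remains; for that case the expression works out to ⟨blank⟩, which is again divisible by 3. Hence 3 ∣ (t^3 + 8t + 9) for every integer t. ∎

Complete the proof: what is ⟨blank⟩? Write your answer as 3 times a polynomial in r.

The residues treated are {0, 2}, so the missing case is t ≡ 1 (mod 3); write t = 3r+1.
Then (3r+1)^3 + 8(3r+1) + 9 = 27r^3 + 27r^2 + 33r + 18 = 3(9r^3 + 9r^2 + 11r + 6).

3(9r^3 + 9r^2 + 11r + 6)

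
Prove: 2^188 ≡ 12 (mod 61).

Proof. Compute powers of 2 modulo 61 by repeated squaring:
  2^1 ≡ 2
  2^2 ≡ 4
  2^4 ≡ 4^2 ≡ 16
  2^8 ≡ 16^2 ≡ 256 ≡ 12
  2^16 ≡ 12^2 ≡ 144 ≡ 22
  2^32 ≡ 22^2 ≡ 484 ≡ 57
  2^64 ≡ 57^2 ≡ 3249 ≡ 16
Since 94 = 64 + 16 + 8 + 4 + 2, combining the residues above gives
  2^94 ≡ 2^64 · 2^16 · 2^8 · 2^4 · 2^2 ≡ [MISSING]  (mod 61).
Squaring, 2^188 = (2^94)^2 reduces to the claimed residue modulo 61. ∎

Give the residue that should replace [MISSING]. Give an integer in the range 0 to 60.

45

Multiply the listed residues: 16 · 22 · 12 · 16 · 4 = 352 → 4224 → 67584 → 270336.
Reducing modulo 61: 270336 = 4431·61 + 45, so 2^94 ≡ 45.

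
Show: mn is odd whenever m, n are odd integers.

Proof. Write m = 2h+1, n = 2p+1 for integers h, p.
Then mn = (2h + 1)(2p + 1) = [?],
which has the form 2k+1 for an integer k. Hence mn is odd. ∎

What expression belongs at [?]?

2(2hp + h + p) + 1

Expanding: (2h + 1)(2p + 1) = 4hp + 2h + 2p + 1.
Every term except the constant is even, so this is 2(2hp + h + p) + 1,
and 2hp + h + p ∈ ℤ gives the required form.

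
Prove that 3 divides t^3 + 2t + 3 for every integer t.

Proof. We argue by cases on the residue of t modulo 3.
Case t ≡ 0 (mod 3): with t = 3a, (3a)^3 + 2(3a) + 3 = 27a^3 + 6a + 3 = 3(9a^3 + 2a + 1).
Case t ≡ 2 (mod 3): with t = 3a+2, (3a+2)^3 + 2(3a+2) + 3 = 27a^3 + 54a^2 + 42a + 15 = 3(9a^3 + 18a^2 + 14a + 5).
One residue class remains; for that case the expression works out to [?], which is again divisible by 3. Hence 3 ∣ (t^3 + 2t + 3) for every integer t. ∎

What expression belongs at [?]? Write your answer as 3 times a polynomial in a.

3(9a^3 + 9a^2 + 5a + 2)

Only t ≡ 1 (mod 3) is unaccounted for. Put t = 3a+1:
(3a+1)^3 + 2(3a+1) + 3 expands to 27a^3 + 27a^2 + 15a + 6,
and factoring out 3 leaves 3(9a^3 + 9a^2 + 5a + 2).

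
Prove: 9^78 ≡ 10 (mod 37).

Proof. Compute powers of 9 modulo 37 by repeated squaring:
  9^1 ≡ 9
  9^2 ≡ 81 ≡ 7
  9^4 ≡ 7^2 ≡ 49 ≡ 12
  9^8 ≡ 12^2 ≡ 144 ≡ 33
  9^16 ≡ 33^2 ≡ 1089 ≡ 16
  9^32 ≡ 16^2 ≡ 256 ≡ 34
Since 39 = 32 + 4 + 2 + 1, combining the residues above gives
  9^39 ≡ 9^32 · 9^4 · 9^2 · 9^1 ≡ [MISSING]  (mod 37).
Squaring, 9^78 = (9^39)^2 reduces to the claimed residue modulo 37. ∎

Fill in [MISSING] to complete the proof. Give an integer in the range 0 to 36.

Multiply the listed residues: 34 · 12 · 7 · 9 = 408 → 2856 → 25704.
Reducing modulo 37: 25704 = 694·37 + 26, so 9^39 ≡ 26.

26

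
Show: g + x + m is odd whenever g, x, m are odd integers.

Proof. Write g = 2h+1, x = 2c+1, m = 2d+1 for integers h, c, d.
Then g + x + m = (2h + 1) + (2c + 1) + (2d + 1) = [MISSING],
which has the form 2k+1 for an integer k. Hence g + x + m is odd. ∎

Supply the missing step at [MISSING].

2(c + d + h + 1) + 1

(2h + 1) + (2c + 1) + (2d + 1) = 2c + 2d + 2h + 3
= 2(c + d + h + 1) + 1.
Since c + d + h + 1 is an integer, the sum is of the form 2k+1 for an integer k.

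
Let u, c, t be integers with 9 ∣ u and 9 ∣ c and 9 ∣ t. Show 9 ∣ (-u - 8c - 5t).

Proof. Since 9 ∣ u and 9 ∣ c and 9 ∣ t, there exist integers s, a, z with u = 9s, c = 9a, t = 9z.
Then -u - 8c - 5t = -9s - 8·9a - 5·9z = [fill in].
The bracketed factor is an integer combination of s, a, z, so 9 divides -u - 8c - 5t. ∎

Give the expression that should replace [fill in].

Pull the common 9 out of every term: -9s - 8·9a - 5·9z = 9(-8a - s - 5z).
-8a - s - 5z is an integer, which exhibits the divisibility.

9(-8a - s - 5z)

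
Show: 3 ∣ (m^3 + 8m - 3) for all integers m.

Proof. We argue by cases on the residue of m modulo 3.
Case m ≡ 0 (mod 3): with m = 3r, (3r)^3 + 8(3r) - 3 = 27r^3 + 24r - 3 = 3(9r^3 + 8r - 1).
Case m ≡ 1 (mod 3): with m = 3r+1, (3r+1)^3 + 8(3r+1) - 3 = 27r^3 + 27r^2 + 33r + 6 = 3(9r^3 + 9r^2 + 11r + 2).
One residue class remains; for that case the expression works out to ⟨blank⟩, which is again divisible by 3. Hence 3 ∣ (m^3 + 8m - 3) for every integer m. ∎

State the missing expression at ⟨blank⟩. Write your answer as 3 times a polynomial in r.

Only m ≡ 2 (mod 3) is unaccounted for. Put m = 3r+2:
(3r+2)^3 + 8(3r+2) - 3 expands to 27r^3 + 54r^2 + 60r + 21,
and factoring out 3 leaves 3(9r^3 + 18r^2 + 20r + 7).

3(9r^3 + 18r^2 + 20r + 7)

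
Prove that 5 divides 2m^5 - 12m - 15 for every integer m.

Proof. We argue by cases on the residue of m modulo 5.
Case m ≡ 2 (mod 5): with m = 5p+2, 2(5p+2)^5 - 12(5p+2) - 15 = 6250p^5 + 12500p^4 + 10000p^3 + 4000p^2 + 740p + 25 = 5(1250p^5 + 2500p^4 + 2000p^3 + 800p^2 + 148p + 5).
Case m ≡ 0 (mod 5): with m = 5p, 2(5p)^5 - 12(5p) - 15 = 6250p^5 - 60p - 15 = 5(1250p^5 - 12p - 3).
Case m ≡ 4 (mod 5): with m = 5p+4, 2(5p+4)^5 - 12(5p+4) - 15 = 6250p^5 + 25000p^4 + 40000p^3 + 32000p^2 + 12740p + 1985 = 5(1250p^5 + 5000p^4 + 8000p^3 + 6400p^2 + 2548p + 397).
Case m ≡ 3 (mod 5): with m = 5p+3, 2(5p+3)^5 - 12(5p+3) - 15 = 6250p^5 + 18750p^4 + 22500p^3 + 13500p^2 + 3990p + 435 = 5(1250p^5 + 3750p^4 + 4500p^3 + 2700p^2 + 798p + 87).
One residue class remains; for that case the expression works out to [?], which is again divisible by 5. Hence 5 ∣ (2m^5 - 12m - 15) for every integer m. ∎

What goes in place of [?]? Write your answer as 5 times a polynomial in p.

5(1250p^5 + 1250p^4 + 500p^3 + 100p^2 - 2p - 5)

Only m ≡ 1 (mod 5) is unaccounted for. Put m = 5p+1:
2(5p+1)^5 - 12(5p+1) - 15 expands to 6250p^5 + 6250p^4 + 2500p^3 + 500p^2 - 10p - 25,
and factoring out 5 leaves 5(1250p^5 + 1250p^4 + 500p^3 + 100p^2 - 2p - 5).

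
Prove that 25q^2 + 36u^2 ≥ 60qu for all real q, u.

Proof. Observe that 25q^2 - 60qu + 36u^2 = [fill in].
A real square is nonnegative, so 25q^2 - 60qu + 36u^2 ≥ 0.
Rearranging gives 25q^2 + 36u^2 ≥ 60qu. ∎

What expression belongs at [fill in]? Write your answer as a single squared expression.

The leading and trailing coefficients are 5^2 and 6^2, and 60 = 2·5·6, so the trinomial is (5q - 6u)^2.
Hence 25q^2 - 60qu + 36u^2 ≥ 0.

(5q - 6u)^2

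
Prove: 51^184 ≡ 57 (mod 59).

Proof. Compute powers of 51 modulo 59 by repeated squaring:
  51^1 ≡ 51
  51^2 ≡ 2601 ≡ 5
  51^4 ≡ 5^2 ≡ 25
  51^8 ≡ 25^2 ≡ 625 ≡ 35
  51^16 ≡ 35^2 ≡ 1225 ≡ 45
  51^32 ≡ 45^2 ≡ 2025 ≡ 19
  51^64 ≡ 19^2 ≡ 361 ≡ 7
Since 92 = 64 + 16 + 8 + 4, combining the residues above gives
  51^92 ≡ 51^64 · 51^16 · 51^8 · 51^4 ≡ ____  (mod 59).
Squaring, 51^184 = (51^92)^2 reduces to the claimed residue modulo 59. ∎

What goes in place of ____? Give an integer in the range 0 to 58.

51^64 · 51^16 · 51^8 · 51^4 ≡ 7 · 45 · 35 · 25 = 275625.
275625 mod 59 = 36, so 51^92 ≡ 36 (mod 59).

36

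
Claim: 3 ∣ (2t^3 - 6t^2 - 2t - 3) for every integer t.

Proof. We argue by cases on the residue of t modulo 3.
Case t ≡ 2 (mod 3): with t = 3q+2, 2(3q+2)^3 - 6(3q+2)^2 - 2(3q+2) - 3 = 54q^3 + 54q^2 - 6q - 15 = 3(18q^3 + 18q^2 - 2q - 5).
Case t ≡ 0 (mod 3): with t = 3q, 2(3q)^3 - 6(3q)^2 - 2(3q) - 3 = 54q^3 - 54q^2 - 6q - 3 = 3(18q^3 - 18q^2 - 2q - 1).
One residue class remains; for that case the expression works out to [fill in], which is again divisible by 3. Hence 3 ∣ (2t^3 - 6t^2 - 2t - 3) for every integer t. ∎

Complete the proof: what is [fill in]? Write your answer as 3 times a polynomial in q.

3(18q^3 - 8q - 3)

Only t ≡ 1 (mod 3) is unaccounted for. Put t = 3q+1:
2(3q+1)^3 - 6(3q+1)^2 - 2(3q+1) - 3 expands to 54q^3 - 24q - 9,
and factoring out 3 leaves 3(18q^3 - 8q - 3).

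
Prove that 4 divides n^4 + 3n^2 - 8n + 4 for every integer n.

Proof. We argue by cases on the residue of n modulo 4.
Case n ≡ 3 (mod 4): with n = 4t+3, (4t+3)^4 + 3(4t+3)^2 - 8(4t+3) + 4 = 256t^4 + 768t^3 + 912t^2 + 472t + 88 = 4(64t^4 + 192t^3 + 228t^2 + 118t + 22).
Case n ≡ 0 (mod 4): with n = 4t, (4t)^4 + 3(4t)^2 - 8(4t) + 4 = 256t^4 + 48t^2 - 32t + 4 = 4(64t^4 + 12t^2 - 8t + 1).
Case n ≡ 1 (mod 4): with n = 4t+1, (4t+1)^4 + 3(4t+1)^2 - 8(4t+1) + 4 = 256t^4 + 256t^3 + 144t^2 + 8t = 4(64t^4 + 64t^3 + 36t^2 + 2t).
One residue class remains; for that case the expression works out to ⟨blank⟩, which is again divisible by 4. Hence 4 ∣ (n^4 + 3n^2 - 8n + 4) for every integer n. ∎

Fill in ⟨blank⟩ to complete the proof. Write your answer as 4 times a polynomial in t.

4(64t^4 + 128t^3 + 108t^2 + 36t + 4)

Only n ≡ 2 (mod 4) is unaccounted for. Put n = 4t+2:
(4t+2)^4 + 3(4t+2)^2 - 8(4t+2) + 4 expands to 256t^4 + 512t^3 + 432t^2 + 144t + 16,
and factoring out 4 leaves 4(64t^4 + 128t^3 + 108t^2 + 36t + 4).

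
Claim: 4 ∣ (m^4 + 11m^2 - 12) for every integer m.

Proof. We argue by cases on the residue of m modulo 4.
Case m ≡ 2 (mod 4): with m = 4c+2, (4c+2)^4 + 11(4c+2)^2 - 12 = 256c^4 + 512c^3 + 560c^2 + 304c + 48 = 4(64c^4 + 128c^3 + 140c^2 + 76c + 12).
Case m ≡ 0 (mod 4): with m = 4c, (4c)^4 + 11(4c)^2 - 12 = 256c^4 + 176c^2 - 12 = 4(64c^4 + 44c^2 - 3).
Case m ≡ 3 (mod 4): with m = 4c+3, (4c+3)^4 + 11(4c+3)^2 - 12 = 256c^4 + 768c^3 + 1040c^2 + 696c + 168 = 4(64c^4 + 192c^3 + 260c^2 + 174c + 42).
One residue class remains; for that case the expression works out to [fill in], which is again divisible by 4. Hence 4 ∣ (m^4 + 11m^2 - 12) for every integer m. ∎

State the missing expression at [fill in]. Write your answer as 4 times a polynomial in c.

The residues treated are {2, 0, 3}, so the missing case is m ≡ 1 (mod 4); write m = 4c+1.
Then (4c+1)^4 + 11(4c+1)^2 - 12 = 256c^4 + 256c^3 + 272c^2 + 104c = 4(64c^4 + 64c^3 + 68c^2 + 26c).

4(64c^4 + 64c^3 + 68c^2 + 26c)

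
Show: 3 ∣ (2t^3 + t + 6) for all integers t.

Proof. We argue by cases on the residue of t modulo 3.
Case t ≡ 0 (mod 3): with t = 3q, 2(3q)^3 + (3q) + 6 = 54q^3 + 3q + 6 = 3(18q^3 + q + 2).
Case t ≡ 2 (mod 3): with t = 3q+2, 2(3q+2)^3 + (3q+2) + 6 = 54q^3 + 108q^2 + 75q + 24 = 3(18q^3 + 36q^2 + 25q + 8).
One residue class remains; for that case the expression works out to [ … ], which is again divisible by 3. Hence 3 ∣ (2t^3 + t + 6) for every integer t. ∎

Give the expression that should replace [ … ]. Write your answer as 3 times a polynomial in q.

Only t ≡ 1 (mod 3) is unaccounted for. Put t = 3q+1:
2(3q+1)^3 + (3q+1) + 6 expands to 54q^3 + 54q^2 + 21q + 9,
and factoring out 3 leaves 3(18q^3 + 18q^2 + 7q + 3).

3(18q^3 + 18q^2 + 7q + 3)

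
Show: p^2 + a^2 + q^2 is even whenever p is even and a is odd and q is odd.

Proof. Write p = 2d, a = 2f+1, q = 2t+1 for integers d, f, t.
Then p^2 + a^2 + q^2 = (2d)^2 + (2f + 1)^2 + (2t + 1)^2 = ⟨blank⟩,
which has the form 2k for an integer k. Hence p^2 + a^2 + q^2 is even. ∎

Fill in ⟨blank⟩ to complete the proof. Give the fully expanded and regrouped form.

Expanding: (2d)^2 + (2f + 1)^2 + (2t + 1)^2 = 4d^2 + 4f^2 + 4f + 4t^2 + 4t + 2.
Every term is even; pulling out the factor of 2 gives 2(2d^2 + 2f^2 + 2f + 2t^2 + 2t + 1).

2(2d^2 + 2f^2 + 2f + 2t^2 + 2t + 1)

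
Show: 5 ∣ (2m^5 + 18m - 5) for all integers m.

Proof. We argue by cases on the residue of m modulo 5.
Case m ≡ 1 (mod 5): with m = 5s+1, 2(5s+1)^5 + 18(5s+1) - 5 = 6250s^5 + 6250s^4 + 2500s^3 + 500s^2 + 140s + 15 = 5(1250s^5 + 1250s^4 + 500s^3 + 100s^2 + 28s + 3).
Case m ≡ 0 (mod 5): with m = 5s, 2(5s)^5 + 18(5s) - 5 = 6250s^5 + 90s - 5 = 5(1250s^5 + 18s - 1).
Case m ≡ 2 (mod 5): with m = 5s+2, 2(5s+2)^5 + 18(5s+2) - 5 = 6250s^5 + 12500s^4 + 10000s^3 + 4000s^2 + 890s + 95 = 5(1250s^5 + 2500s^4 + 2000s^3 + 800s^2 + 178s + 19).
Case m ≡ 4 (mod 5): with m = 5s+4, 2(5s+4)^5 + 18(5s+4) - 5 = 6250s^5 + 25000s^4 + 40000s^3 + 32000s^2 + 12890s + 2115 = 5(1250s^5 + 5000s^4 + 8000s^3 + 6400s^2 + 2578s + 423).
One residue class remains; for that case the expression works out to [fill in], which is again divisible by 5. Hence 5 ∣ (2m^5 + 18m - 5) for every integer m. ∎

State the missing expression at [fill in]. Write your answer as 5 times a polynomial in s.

5(1250s^5 + 3750s^4 + 4500s^3 + 2700s^2 + 828s + 107)

Only m ≡ 3 (mod 5) is unaccounted for. Put m = 5s+3:
2(5s+3)^5 + 18(5s+3) - 5 expands to 6250s^5 + 18750s^4 + 22500s^3 + 13500s^2 + 4140s + 535,
and factoring out 5 leaves 5(1250s^5 + 3750s^4 + 4500s^3 + 2700s^2 + 828s + 107).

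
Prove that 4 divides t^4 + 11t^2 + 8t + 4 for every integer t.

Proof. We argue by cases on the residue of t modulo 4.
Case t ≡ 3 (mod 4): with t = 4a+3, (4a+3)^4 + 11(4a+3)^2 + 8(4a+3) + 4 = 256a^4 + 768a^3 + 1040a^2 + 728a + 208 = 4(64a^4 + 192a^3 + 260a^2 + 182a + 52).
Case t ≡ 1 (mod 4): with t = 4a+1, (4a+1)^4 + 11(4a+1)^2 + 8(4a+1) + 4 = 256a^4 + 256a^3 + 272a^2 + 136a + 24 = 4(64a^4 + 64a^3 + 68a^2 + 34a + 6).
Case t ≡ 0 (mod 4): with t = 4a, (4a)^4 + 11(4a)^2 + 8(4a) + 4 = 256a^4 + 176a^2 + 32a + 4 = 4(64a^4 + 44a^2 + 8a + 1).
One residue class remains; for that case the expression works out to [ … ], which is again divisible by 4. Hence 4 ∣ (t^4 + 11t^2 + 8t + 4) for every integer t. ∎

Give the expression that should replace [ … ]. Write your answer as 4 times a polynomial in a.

The residues treated are {3, 1, 0}, so the missing case is t ≡ 2 (mod 4); write t = 4a+2.
Then (4a+2)^4 + 11(4a+2)^2 + 8(4a+2) + 4 = 256a^4 + 512a^3 + 560a^2 + 336a + 80 = 4(64a^4 + 128a^3 + 140a^2 + 84a + 20).

4(64a^4 + 128a^3 + 140a^2 + 84a + 20)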